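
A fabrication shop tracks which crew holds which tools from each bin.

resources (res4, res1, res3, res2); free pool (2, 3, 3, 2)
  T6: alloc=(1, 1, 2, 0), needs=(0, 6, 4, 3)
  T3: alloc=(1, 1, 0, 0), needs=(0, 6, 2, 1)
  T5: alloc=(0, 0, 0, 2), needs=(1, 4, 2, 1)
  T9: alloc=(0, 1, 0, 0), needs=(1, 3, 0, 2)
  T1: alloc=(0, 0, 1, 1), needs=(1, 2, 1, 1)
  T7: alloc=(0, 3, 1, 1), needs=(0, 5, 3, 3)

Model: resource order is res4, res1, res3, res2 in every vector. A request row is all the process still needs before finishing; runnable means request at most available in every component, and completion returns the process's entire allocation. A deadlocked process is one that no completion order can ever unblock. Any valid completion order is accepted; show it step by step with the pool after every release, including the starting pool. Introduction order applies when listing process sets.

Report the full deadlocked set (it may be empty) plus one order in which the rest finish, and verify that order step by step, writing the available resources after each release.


The deadlocked set is T6, T3 and T7.
Key observation: the wall is res1: completing T9, T1, T5 brings the pool only to (2, 4, 4, 5), and all the rest need more.
One completion order for the rest: T9, T1, T5. Step-by-step check:
  pool = (2, 3, 3, 2)
  T9 needs (1, 3, 0, 2) <= (2, 3, 3, 2) -> finishes; pool += (0, 1, 0, 0) = (2, 4, 3, 2)
  T1 needs (1, 2, 1, 1) <= (2, 4, 3, 2) -> finishes; pool += (0, 0, 1, 1) = (2, 4, 4, 3)
  T5 needs (1, 4, 2, 1) <= (2, 4, 4, 3) -> finishes; pool += (0, 0, 0, 2) = (2, 4, 4, 5)
The blocked processes can never fit:
  T6 still needs (0, 6, 4, 3) but only (2, 4, 4, 5) is free — short on res1
  T3 still needs (0, 6, 2, 1) but only (2, 4, 4, 5) is free — short on res1
  T7 still needs (0, 5, 3, 3) but only (2, 4, 4, 5) is free — short on res1


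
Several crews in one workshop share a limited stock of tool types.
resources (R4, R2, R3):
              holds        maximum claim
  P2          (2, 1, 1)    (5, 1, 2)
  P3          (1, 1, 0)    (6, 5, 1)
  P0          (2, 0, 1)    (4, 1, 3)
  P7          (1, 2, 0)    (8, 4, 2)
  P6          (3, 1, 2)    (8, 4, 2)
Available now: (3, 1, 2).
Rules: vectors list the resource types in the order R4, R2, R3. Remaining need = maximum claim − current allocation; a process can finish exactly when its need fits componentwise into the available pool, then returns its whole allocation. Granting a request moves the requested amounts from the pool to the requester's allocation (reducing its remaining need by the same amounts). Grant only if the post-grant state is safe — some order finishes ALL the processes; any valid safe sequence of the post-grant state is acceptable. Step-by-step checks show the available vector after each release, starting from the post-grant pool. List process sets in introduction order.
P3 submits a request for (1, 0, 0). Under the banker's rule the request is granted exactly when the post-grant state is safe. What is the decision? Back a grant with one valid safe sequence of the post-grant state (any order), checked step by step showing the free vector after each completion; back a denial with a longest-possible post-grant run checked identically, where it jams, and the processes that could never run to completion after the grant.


DENY. Granting would leave the state unsafe.
Key observation: after P0, P2 the pool peaks at (6, 2, 4), and each blocked process is short somewhere: P3 on R2; P7 on R4; P6 on R2.
On the post-grant state, P0, P2 is a maximal run — nothing extends it. Walking it through:
  pool = (2, 1, 2)
  P0 needs (2, 1, 2) <= (2, 1, 2) -> finishes; pool += (2, 0, 1) = (4, 1, 3)
  P2 needs (3, 0, 1) <= (4, 1, 3) -> finishes; pool += (2, 1, 1) = (6, 2, 4)
  P3 cannot run: need (4, 4, 1) vs free (6, 2, 4) (insufficient R2)
  P7 cannot run: need (7, 2, 2) vs free (6, 2, 4) (insufficient R4)
  P6 cannot run: need (5, 3, 0) vs free (6, 2, 4) (insufficient R2)
Had the request been granted, P3, P7 and P6 could never finish.


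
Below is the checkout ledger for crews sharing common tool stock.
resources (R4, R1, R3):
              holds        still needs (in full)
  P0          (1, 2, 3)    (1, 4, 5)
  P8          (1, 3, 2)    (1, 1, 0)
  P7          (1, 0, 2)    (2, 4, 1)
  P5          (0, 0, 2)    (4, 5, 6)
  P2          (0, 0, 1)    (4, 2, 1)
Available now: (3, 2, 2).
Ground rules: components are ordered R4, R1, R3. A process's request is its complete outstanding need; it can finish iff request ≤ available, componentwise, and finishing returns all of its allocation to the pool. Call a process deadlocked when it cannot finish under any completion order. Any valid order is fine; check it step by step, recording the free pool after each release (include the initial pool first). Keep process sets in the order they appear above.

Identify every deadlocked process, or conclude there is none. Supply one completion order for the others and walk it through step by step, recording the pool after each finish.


The deadlocked set is empty.
Key observation: no deadlock: P8 fits now, and the freed resources carry the rest through.
The rest can finish in the order P8, P2, P0, P5, P7. Check, step by step:
  pool = (3, 2, 2)
  run P8 (needs (1, 1, 0), free (3, 2, 2)); after release of (1, 3, 2) the pool is (4, 5, 4)
  run P2 (needs (4, 2, 1), free (4, 5, 4)); after release of (0, 0, 1) the pool is (4, 5, 5)
  run P0 (needs (1, 4, 5), free (4, 5, 5)); after release of (1, 2, 3) the pool is (5, 7, 8)
  run P5 (needs (4, 5, 6), free (5, 7, 8)); after release of (0, 0, 2) the pool is (5, 7, 10)
  run P7 (needs (2, 4, 1), free (5, 7, 10)); after release of (1, 0, 2) the pool is (6, 7, 12)


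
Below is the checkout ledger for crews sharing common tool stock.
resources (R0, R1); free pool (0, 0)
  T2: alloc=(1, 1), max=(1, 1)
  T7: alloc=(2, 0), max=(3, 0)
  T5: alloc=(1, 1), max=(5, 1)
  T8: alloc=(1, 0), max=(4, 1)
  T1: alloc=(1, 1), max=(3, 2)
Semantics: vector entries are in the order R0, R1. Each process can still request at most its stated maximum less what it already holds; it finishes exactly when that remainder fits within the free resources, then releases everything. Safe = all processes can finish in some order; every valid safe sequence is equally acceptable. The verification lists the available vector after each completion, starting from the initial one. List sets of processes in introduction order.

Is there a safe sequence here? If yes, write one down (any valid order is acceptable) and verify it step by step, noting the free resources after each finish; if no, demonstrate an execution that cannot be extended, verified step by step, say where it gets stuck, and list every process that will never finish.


The state is SAFE; one workable sequence: T2, T7, T8, T5, T1.
Key observation: the first exact fit in this order is T7 — it needs (1, 0) with (1, 1) free, meeting a requested resource to the last unit.
Step-by-step check:
  pool = (0, 0)
  run T2 (needs (0, 0), free (0, 0)); after release of (1, 1) the pool is (1, 1)
  run T7 (needs (1, 0), free (1, 1)); after release of (2, 0) the pool is (3, 1)
  run T8 (needs (3, 1), free (3, 1)); after release of (1, 0) the pool is (4, 1)
  run T5 (needs (4, 0), free (4, 1)); after release of (1, 1) the pool is (5, 2)
  run T1 (needs (2, 1), free (5, 2)); after release of (1, 1) the pool is (6, 3)


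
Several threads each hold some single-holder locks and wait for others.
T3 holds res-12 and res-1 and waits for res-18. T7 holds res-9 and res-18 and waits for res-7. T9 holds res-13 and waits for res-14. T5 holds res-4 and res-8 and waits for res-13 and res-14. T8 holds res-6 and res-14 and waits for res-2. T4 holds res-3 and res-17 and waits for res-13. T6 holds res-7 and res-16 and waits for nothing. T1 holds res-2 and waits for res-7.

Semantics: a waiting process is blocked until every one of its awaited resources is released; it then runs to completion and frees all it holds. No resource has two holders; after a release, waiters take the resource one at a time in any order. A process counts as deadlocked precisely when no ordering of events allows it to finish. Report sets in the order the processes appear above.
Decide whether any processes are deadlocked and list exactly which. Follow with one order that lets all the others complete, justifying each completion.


No process is deadlocked.
Key observation: all waits point, directly or indirectly, at processes that can finish, so nothing is permanently blocked.
The rest can finish in the order T6, T1, T8, T9, T7, T5, T4, T3.
Step-by-step check:
  T6: no waits; runs immediately, freeing res-7 and res-16
  T1 waits on res-7 — all released -> runs and releases res-2
  T8 waits on res-2 — all released -> runs and releases res-6 and res-14
  T9 waits on res-14 — all released -> runs and releases res-13
  T7 waits on res-7 — all released -> runs and releases res-9 and res-18
  T5 waits on res-13 and res-14 — all released -> runs and releases res-4 and res-8
  T4 waits on res-13 — all released -> runs and releases res-3 and res-17
  T3 waits on res-18 — all released -> runs and releases res-12 and res-1


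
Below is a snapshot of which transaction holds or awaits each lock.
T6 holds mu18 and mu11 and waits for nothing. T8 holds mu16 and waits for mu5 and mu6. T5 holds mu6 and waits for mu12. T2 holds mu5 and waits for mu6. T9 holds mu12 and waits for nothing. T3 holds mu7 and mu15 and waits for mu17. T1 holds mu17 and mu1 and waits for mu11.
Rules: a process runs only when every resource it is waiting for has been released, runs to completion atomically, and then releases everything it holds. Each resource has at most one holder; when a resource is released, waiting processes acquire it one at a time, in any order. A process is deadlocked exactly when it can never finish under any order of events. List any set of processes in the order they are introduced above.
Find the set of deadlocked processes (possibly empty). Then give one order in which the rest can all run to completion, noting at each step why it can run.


Nothing here is deadlocked.
Key observation: the wait relation is loop-free; peeling off processes with no waits unwinds the whole state.
One completion order for the rest: T9, T6, T5, T1, T3, T2, T8.
Walking it through:
  T9: no waits; runs immediately, freeing mu12
  T6: no waits; runs immediately, freeing mu18 and mu11
  T5: everything it awaited (mu12) is free; runs, freeing mu6
  T1: everything it awaited (mu11) is free; runs, freeing mu17 and mu1
  T3: everything it awaited (mu17) is free; runs, freeing mu7 and mu15
  T2: everything it awaited (mu6) is free; runs, freeing mu5
  T8: everything it awaited (mu5 and mu6) is free; runs, freeing mu16


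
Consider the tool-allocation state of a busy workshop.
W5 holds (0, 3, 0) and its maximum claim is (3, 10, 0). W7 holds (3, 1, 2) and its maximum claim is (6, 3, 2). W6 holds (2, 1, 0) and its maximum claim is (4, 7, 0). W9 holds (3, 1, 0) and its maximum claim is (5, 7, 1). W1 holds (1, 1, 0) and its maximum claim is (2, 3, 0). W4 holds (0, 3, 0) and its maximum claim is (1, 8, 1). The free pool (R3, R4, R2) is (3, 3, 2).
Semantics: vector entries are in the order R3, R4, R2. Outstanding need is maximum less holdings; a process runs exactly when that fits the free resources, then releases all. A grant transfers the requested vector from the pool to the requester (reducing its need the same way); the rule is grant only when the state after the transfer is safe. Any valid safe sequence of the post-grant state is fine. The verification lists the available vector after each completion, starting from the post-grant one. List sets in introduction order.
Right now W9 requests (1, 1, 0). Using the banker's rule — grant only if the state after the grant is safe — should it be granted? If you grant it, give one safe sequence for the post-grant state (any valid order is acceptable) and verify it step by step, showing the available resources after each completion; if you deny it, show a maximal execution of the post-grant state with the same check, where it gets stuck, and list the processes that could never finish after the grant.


DENY — the pretend-granted state is unsafe.
Key observation: W1, W7 can finish, but then (6, 4, 4) is all there is, and the blocked group's R4 demands exceed it.
After a pretend grant, a maximal execution: W1, W7 — then nothing else fits. Verifying each step:
  pool = (2, 2, 2)
  run W1 (needs (1, 2, 0), free (2, 2, 2)); after release of (1, 1, 0) the pool is (3, 3, 2)
  run W7 (needs (3, 2, 0), free (3, 3, 2)); after release of (3, 1, 2) the pool is (6, 4, 4)
  blocked: W5 wants (3, 7, 0), pool (6, 4, 4) — not enough R4
  blocked: W6 wants (2, 6, 0), pool (6, 4, 4) — not enough R4
  blocked: W9 wants (1, 5, 1), pool (6, 4, 4) — not enough R4
  blocked: W4 wants (1, 5, 1), pool (6, 4, 4) — not enough R4
Had the request been granted, W5, W6, W9 and W4 could never finish.


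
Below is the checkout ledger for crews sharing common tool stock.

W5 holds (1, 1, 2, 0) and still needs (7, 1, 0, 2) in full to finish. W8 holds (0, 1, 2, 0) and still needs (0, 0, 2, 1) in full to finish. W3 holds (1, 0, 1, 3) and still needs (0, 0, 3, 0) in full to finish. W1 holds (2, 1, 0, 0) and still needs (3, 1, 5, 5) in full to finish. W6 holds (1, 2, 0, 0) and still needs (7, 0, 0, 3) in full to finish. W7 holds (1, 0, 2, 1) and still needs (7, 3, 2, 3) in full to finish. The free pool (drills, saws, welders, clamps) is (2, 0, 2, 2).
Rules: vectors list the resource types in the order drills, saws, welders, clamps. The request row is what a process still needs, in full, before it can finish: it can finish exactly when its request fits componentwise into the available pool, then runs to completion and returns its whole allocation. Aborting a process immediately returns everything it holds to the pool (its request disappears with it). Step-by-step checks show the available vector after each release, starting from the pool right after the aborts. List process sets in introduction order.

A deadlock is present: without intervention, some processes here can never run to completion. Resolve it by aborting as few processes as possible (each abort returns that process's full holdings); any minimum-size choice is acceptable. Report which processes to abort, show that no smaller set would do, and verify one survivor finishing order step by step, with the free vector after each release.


Minimum abort set: W5 and W7.
Key observation: the returned (2, 1, 4, 1) from W5 and W7 is what brings W6 — unrunnable before, under any order — into play at step 4.
Why nothing smaller works — every single abort fails: W5 alone leaves W6 blocked (short on drills); W8 alone leaves W5 blocked (short on drills); W3 alone leaves W5 blocked (short on drills); W1 alone leaves W5 blocked (short on drills); W6 alone leaves W5 blocked (short on drills); W7 alone leaves W5 blocked (short on drills).
One survivor order: W8, W3, W1, W6. Check, step by step (post-abort pool first):
  pool = (4, 1, 6, 3)
  run W8 (needs (0, 0, 2, 1), free (4, 1, 6, 3)); after release of (0, 1, 2, 0) the pool is (4, 2, 8, 3)
  run W3 (needs (0, 0, 3, 0), free (4, 2, 8, 3)); after release of (1, 0, 1, 3) the pool is (5, 2, 9, 6)
  run W1 (needs (3, 1, 5, 5), free (5, 2, 9, 6)); after release of (2, 1, 0, 0) the pool is (7, 3, 9, 6)
  run W6 (needs (7, 0, 0, 3), free (7, 3, 9, 6)); after release of (1, 2, 0, 0) the pool is (8, 5, 9, 6)


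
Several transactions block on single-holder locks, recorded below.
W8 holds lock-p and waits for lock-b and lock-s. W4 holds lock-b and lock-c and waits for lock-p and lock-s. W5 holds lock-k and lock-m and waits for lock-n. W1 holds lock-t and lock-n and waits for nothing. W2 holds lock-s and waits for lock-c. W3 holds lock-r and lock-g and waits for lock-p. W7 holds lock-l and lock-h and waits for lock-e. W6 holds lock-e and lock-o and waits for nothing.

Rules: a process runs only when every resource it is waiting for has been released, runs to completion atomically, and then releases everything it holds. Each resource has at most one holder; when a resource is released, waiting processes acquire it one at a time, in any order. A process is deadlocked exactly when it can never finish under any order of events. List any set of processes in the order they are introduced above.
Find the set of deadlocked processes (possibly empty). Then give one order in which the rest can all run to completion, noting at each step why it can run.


Deadlocked: W8, W4, W2 and W3.
Key observation: along W8 -> W4 -> W8, each member waits on what the next one holds — a deadlock; W2 is caught in further circular waits and W3 waits into the deadlock from upstream.
One completion order for the rest: W1, W5, W6, W7.
Check, step by step:
  W1: no waits; runs immediately, freeing lock-t and lock-n
  W5 waits on lock-n — all released -> runs and releases lock-k and lock-m
  W6: no waits; runs immediately, freeing lock-e and lock-o
  W7 waits on lock-e — all released -> runs and releases lock-l and lock-h


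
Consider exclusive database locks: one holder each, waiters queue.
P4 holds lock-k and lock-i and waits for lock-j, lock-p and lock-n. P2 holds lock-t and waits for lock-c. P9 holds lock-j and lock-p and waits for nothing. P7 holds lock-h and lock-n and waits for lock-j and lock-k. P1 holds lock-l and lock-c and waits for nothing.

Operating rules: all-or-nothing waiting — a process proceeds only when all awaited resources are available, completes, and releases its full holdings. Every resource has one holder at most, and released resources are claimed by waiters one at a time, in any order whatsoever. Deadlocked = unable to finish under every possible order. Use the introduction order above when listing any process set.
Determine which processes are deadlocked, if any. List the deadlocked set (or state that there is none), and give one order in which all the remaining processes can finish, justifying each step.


The deadlocked set is P4 and P7.
Key observation: the waits loop around P4 -> P7 -> P4 with no way out; no other process is dragged down with it.
The rest can finish in the order P1, P2, P9.
Walking it through:
  run P1 (it waits on nothing); releases lock-l and lock-c
  P2: everything it awaited (lock-c) is free; runs, freeing lock-t
  run P9 (it waits on nothing); releases lock-j and lock-p


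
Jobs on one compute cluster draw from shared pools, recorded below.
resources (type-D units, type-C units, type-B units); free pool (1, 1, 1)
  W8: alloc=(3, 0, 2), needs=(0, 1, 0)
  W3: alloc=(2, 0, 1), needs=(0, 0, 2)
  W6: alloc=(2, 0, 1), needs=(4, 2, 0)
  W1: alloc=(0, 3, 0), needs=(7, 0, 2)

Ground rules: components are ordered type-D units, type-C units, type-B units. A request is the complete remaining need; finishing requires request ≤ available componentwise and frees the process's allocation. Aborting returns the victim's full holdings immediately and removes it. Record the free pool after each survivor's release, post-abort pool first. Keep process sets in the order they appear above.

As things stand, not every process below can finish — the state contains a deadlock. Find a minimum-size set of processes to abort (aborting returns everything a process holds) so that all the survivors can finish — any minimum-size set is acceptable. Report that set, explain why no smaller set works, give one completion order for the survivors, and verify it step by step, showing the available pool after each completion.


Minimum abort set: W1.
Key observation: W6 had no path to completion before; after the abort of W1 ((0, 3, 0) returned), step 2 is where it fits.
Why nothing smaller works: aborting no one leaves the state deadlocked as given.
Survivors finish in the order: W8, W6, W3. Verifying each step (pool after the aborts first):
  pool = (1, 4, 1)
  W8 needs (0, 1, 0) <= (1, 4, 1) -> finishes; pool += (3, 0, 2) = (4, 4, 3)
  W6 needs (4, 2, 0) <= (4, 4, 3) -> finishes; pool += (2, 0, 1) = (6, 4, 4)
  W3 needs (0, 0, 2) <= (6, 4, 4) -> finishes; pool += (2, 0, 1) = (8, 4, 5)


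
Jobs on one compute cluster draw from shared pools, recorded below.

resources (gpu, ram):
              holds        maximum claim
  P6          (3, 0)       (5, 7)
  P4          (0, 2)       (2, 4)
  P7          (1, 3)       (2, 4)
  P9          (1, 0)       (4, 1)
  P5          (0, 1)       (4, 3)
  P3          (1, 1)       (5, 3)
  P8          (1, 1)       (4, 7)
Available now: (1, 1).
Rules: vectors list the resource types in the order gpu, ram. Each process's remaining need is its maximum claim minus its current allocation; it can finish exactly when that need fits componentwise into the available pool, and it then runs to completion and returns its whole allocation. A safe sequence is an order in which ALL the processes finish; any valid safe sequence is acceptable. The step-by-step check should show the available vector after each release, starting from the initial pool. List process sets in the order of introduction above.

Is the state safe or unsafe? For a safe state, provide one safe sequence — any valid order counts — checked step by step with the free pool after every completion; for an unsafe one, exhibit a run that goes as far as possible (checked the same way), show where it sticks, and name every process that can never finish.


UNSAFE.
Key observation: after P7, P4 the pool peaks at (2, 6), and each blocked process is short somewhere: P6 on ram; P9 on gpu; P5 on gpu; P3 on gpu; P8 on gpu.
A maximal execution: P7, P4 — then nothing else fits. Step-by-step check:
  pool = (1, 1)
  P7 needs (1, 1) <= (1, 1) -> finishes; pool += (1, 3) = (2, 4)
  P4 needs (2, 2) <= (2, 4) -> finishes; pool += (0, 2) = (2, 6)
  P6 cannot run: need (2, 7) vs free (2, 6) (insufficient ram)
  P9 cannot run: need (3, 1) vs free (2, 6) (insufficient gpu)
  P5 cannot run: need (4, 2) vs free (2, 6) (insufficient gpu)
  P3 cannot run: need (4, 2) vs free (2, 6) (insufficient gpu)
  P8 cannot run: need (3, 6) vs free (2, 6) (insufficient gpu)
Permanently blocked: P6, P9, P5, P3 and P8.


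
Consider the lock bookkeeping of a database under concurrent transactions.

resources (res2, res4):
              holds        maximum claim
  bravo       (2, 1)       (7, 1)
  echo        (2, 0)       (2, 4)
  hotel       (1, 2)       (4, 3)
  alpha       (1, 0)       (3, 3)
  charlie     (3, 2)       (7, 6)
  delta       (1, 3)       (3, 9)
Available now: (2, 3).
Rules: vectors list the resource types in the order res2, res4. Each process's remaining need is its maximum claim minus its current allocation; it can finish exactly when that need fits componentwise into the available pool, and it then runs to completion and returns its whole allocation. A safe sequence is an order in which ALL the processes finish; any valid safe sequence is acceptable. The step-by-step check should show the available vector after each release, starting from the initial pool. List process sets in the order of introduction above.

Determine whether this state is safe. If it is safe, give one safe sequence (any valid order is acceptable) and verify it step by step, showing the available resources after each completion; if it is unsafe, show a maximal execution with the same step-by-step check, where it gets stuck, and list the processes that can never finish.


SAFE — a valid safe sequence is alpha, hotel, charlie, delta, echo, bravo.
Key observation: reading the order forward, alpha is the first process whose need (2, 3) meets the free pool (2, 3) exactly on a resource it requests.
Verifying each step:
  pool = (2, 3)
  alpha needs (2, 3) <= (2, 3) -> finishes; pool += (1, 0) = (3, 3)
  hotel needs (3, 1) <= (3, 3) -> finishes; pool += (1, 2) = (4, 5)
  charlie needs (4, 4) <= (4, 5) -> finishes; pool += (3, 2) = (7, 7)
  delta needs (2, 6) <= (7, 7) -> finishes; pool += (1, 3) = (8, 10)
  echo needs (0, 4) <= (8, 10) -> finishes; pool += (2, 0) = (10, 10)
  bravo needs (5, 0) <= (10, 10) -> finishes; pool += (2, 1) = (12, 11)


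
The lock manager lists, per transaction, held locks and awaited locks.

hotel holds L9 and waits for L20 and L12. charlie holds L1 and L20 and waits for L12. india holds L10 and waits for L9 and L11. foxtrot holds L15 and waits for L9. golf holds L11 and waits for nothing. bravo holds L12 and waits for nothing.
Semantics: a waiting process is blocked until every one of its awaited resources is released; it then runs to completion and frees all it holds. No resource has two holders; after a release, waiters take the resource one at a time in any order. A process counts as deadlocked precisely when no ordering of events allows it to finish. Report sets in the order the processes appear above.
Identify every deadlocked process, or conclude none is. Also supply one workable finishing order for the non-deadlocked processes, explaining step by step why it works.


No process is deadlocked.
Key observation: the wait relation is loop-free; peeling off processes with no waits unwinds the whole state.
A valid finishing order for the others: golf, bravo, charlie, hotel, foxtrot, india.
Verifying each step:
  golf: no waits; runs immediately, freeing L11
  bravo: no waits; runs immediately, freeing L12
  run charlie (all its waits — L12 — are resolved); releases L1 and L20
  run hotel (all its waits — L20 and L12 — are resolved); releases L9
  run foxtrot (all its waits — L9 — are resolved); releases L15
  run india (all its waits — L9 and L11 — are resolved); releases L10


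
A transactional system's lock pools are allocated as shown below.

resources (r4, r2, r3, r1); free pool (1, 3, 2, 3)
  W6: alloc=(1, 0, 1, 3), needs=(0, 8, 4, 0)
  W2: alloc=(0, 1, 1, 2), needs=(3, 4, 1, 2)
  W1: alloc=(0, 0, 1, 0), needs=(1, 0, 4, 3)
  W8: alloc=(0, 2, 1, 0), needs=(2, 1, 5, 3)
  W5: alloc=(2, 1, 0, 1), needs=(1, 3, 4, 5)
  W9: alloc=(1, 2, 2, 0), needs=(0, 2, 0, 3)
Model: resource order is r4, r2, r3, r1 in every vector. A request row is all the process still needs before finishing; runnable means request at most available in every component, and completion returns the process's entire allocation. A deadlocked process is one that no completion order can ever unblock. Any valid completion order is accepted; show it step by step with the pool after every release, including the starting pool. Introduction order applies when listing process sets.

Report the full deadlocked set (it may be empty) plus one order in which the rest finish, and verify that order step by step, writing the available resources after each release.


Deadlocked set: W6, W2 and W5.
Key observation: after W9, W1, W8 the pool peaks at (2, 7, 6, 3), and each blocked process is short somewhere: W6 on r2; W2 on r4; W5 on r1.
A valid finishing order for the others: W9, W1, W8. Walking it through:
  pool = (1, 3, 2, 3)
  W9: need (0, 2, 0, 3) fits (1, 3, 2, 3); releases (1, 2, 2, 0), pool now (2, 5, 4, 3)
  W1: need (1, 0, 4, 3) fits (2, 5, 4, 3); releases (0, 0, 1, 0), pool now (2, 5, 5, 3)
  W8: need (2, 1, 5, 3) fits (2, 5, 5, 3); releases (0, 2, 1, 0), pool now (2, 7, 6, 3)
None of the blocked processes ever fits:
  blocked: W6 wants (0, 8, 4, 0), pool (2, 7, 6, 3) — not enough r2
  blocked: W2 wants (3, 4, 1, 2), pool (2, 7, 6, 3) — not enough r4
  blocked: W5 wants (1, 3, 4, 5), pool (2, 7, 6, 3) — not enough r1


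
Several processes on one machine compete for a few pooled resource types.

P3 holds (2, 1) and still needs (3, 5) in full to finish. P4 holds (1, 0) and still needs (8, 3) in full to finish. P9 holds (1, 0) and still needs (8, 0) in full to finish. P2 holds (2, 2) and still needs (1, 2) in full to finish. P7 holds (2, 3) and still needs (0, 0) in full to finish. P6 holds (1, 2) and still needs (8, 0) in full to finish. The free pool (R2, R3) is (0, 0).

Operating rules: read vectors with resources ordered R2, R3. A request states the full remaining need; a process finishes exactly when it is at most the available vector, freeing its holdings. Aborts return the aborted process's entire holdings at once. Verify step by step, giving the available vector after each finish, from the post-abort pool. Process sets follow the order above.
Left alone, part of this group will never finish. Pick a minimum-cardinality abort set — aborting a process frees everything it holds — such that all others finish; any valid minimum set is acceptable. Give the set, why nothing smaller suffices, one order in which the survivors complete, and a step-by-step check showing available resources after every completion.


The answer: abort P9 and P6.
Key observation: the deadlocked P4 becomes finishable only because P9 and P6 released (2, 2); it completes at step 4 below.
No one abort is enough; case by case: P3 alone leaves P4 blocked (short on R2); P4 alone leaves P9 blocked (short on R2); P9 alone leaves P4 blocked (short on R2); P2 alone leaves P4 blocked (short on R2); P7 alone leaves P4 blocked (short on R2); P6 alone leaves P4 blocked (short on R2).
One survivor order: P2, P7, P3, P4. Check, step by step (post-abort pool first):
  pool = (2, 2)
  P2: need (1, 2) fits (2, 2); releases (2, 2), pool now (4, 4)
  P7: need (0, 0) fits (4, 4); releases (2, 3), pool now (6, 7)
  P3: need (3, 5) fits (6, 7); releases (2, 1), pool now (8, 8)
  P4: need (8, 3) fits (8, 8); releases (1, 0), pool now (9, 8)


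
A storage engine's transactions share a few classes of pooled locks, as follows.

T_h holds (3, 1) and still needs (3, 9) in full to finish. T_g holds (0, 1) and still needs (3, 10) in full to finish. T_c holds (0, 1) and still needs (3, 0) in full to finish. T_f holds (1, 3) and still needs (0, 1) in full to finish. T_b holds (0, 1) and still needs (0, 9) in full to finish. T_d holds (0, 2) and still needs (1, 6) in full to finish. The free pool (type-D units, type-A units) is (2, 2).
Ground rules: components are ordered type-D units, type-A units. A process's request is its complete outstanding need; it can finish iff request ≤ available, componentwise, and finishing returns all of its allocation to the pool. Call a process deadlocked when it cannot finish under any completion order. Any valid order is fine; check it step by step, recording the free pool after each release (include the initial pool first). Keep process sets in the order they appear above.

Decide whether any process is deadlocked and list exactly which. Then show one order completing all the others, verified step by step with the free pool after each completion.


Deadlocked set: T_h, T_g and T_b.
Key observation: type-A units is the bottleneck — with T_f, T_c, T_d done the pool holds (3, 8), short of every remaining need.
The rest can finish in the order T_f, T_c, T_d. Check, step by step:
  pool = (2, 2)
  T_f: need (0, 1) fits (2, 2); releases (1, 3), pool now (3, 5)
  T_c: need (3, 0) fits (3, 5); releases (0, 1), pool now (3, 6)
  T_d: need (1, 6) fits (3, 6); releases (0, 2), pool now (3, 8)
None of the blocked processes ever fits:
  T_h still needs (3, 9) but only (3, 8) is free — short on type-A units
  T_g still needs (3, 10) but only (3, 8) is free — short on type-A units
  T_b still needs (0, 9) but only (3, 8) is free — short on type-A units


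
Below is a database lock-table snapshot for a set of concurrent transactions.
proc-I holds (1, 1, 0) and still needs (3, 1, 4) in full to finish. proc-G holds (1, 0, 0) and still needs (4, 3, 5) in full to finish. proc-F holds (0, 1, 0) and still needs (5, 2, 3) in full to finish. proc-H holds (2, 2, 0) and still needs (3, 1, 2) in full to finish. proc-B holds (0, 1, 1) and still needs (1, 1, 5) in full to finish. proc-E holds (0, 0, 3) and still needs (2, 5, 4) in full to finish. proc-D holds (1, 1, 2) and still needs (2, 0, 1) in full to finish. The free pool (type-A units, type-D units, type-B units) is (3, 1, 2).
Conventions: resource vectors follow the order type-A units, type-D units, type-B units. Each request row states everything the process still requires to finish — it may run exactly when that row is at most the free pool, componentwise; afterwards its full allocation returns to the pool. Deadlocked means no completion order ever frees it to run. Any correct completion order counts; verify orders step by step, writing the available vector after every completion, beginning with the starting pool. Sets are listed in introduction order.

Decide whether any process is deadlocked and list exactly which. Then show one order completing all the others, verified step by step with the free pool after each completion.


No process is deadlocked.
Key observation: the pool covers proc-H at once, and every later process fits after earlier releases.
One completion order for the rest: proc-H, proc-D, proc-F, proc-E, proc-B, proc-I, proc-G. Step-by-step check:
  pool = (3, 1, 2)
  run proc-H (needs (3, 1, 2), free (3, 1, 2)); after release of (2, 2, 0) the pool is (5, 3, 2)
  run proc-D (needs (2, 0, 1), free (5, 3, 2)); after release of (1, 1, 2) the pool is (6, 4, 4)
  run proc-F (needs (5, 2, 3), free (6, 4, 4)); after release of (0, 1, 0) the pool is (6, 5, 4)
  run proc-E (needs (2, 5, 4), free (6, 5, 4)); after release of (0, 0, 3) the pool is (6, 5, 7)
  run proc-B (needs (1, 1, 5), free (6, 5, 7)); after release of (0, 1, 1) the pool is (6, 6, 8)
  run proc-I (needs (3, 1, 4), free (6, 6, 8)); after release of (1, 1, 0) the pool is (7, 7, 8)
  run proc-G (needs (4, 3, 5), free (7, 7, 8)); after release of (1, 0, 0) the pool is (8, 7, 8)


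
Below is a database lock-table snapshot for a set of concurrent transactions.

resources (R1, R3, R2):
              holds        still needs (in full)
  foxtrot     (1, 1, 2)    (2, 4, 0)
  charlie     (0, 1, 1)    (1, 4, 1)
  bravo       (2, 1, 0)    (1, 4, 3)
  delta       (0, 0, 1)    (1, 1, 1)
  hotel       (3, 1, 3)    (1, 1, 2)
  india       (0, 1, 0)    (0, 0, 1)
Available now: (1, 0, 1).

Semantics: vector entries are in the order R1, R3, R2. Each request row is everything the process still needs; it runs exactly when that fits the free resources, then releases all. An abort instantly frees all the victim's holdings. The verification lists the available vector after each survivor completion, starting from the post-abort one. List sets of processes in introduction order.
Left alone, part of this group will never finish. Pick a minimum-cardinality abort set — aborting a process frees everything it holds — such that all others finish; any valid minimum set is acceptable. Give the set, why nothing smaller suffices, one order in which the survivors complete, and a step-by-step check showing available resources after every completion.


Minimum abort set: foxtrot and bravo.
Key observation: aborting foxtrot and bravo returns (3, 2, 2), and charlie — hopeless before — runs at step 4 with the returned capacity in the pool.
Minimality, checking each single-abort alternative: foxtrot alone leaves charlie blocked (short on R3); charlie alone leaves foxtrot blocked (short on R3); bravo alone leaves foxtrot blocked (short on R3); delta alone leaves foxtrot blocked (short on R3); hotel alone leaves foxtrot blocked (short on R3); india alone leaves foxtrot blocked (short on R3).
The survivors complete as hotel, india, delta, charlie. Check, step by step (starting from the post-abort pool):
  pool = (4, 2, 3)
  run hotel (needs (1, 1, 2), free (4, 2, 3)); after release of (3, 1, 3) the pool is (7, 3, 6)
  run india (needs (0, 0, 1), free (7, 3, 6)); after release of (0, 1, 0) the pool is (7, 4, 6)
  run delta (needs (1, 1, 1), free (7, 4, 6)); after release of (0, 0, 1) the pool is (7, 4, 7)
  run charlie (needs (1, 4, 1), free (7, 4, 7)); after release of (0, 1, 1) the pool is (7, 5, 8)


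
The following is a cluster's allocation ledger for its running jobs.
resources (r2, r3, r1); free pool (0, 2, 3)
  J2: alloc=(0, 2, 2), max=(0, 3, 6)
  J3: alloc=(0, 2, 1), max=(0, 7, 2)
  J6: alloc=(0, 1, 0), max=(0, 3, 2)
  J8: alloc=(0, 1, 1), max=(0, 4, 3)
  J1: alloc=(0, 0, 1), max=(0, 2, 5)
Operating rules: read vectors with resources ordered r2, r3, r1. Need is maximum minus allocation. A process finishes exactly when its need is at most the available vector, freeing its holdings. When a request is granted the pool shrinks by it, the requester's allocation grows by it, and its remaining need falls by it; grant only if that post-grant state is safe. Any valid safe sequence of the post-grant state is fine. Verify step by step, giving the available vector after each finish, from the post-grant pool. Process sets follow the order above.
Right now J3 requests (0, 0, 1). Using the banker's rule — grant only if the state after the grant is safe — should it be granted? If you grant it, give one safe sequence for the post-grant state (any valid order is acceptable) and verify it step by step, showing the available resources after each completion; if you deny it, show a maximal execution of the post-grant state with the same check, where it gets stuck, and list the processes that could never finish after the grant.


DENY: after the grant no complete ordering would exist.
Key observation: after J6, J8 the pool peaks at (0, 4, 3), and each blocked process is short somewhere: J2 on r1; J3 on r3; J1 on r1.
On the post-grant state, J6, J8 is a maximal run — nothing extends it. Step-by-step check:
  pool = (0, 2, 2)
  run J6 (needs (0, 2, 2), free (0, 2, 2)); after release of (0, 1, 0) the pool is (0, 3, 2)
  run J8 (needs (0, 3, 2), free (0, 3, 2)); after release of (0, 1, 1) the pool is (0, 4, 3)
  J2 still needs (0, 1, 4) but only (0, 4, 3) is free — short on r1
  J3 still needs (0, 5, 0) but only (0, 4, 3) is free — short on r3
  J1 still needs (0, 2, 4) but only (0, 4, 3) is free — short on r1
Post-grant, the permanently blocked set is J2, J3 and J1.


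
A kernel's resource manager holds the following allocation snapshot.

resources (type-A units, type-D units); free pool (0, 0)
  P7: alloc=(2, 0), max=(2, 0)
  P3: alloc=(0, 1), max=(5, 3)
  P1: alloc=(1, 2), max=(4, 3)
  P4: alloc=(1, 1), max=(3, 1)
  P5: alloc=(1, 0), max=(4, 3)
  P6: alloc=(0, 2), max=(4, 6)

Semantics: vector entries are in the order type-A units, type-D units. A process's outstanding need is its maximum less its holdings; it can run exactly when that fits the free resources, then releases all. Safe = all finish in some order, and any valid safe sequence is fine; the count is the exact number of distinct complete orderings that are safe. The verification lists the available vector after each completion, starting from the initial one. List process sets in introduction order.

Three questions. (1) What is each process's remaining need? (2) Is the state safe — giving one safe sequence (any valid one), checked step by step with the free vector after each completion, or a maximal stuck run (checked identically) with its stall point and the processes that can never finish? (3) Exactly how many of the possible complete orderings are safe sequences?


(1) Remaining need (order type-A units, type-D units):
  P7: (0, 0)
  P3: (5, 2)
  P1: (3, 1)
  P4: (2, 0)
  P5: (3, 3)
  P6: (4, 4)
(2) SAFE — a valid safe sequence is P7, P4, P1, P5, P3, P6.
Key observation: the order's first zero-slack moment is P4 ((2, 0) needed, (2, 0) free — a requested resource with nothing to spare).
Walking it through:
  pool = (0, 0)
  P7 needs (0, 0) <= (0, 0) -> finishes; pool += (2, 0) = (2, 0)
  P4 needs (2, 0) <= (2, 0) -> finishes; pool += (1, 1) = (3, 1)
  P1 needs (3, 1) <= (3, 1) -> finishes; pool += (1, 2) = (4, 3)
  P5 needs (3, 3) <= (4, 3) -> finishes; pool += (1, 0) = (5, 3)
  P3 needs (5, 2) <= (5, 3) -> finishes; pool += (0, 1) = (5, 4)
  P6 needs (4, 4) <= (5, 4) -> finishes; pool += (0, 2) = (5, 6)
(3) The exact count: 1 of the possible complete orderings is a safe sequence.


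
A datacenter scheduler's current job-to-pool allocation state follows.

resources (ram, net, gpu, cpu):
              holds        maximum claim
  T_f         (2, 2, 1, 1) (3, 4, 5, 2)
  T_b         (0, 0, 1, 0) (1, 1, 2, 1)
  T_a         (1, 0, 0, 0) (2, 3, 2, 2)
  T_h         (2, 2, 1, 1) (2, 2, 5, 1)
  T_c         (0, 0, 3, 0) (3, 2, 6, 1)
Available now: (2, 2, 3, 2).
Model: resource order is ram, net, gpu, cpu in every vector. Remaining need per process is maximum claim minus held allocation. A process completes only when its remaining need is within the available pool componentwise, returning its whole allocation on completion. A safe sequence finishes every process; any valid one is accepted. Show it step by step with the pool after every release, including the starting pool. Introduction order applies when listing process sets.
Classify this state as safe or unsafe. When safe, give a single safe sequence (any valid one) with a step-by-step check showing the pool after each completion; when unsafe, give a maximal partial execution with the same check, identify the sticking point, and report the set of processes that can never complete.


SAFE, for example via the order T_b, T_f, T_h, T_c, T_a.
Key observation: at T_f the run first touches a limit — (1, 2, 4, 1) against (2, 2, 4, 2), exact on a resource it actually requests.
Walking it through:
  pool = (2, 2, 3, 2)
  T_b needs (1, 1, 1, 1) <= (2, 2, 3, 2) -> finishes; pool += (0, 0, 1, 0) = (2, 2, 4, 2)
  T_f needs (1, 2, 4, 1) <= (2, 2, 4, 2) -> finishes; pool += (2, 2, 1, 1) = (4, 4, 5, 3)
  T_h needs (0, 0, 4, 0) <= (4, 4, 5, 3) -> finishes; pool += (2, 2, 1, 1) = (6, 6, 6, 4)
  T_c needs (3, 2, 3, 1) <= (6, 6, 6, 4) -> finishes; pool += (0, 0, 3, 0) = (6, 6, 9, 4)
  T_a needs (1, 3, 2, 2) <= (6, 6, 9, 4) -> finishes; pool += (1, 0, 0, 0) = (7, 6, 9, 4)
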